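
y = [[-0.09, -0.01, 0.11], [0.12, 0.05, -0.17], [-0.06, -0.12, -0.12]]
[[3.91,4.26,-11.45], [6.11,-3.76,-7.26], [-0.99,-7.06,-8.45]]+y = [[3.82,4.25,-11.34], [6.23,-3.71,-7.43], [-1.05,-7.18,-8.57]]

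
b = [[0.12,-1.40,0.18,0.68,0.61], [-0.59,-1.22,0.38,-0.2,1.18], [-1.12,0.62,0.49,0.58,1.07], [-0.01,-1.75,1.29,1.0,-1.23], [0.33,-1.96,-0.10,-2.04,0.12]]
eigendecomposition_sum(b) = [[0.23+0.66j, -0.15-0.14j, (-0.08-0.85j), (0.15-0.86j), -0.13+0.27j], [(-0.12-0.61j), (0.11+0.15j), -0.03+0.76j, (-0.24+0.74j), 0.15-0.22j], [(-0.42-0.83j), 0.22+0.16j, 0.27+1.11j, (-0.04+1.16j), (0.13-0.38j)], [(-0.05+1.3j), -0.15-0.35j, 0.43-1.53j, 0.84-1.38j, -0.41+0.37j], [(0.13-0.74j), (0.06+0.21j), (-0.36+0.85j), (-0.59+0.73j), (0.27-0.18j)]] + [[(0.23-0.66j), -0.15+0.14j, (-0.08+0.85j), 0.15+0.86j, -0.13-0.27j], [(-0.12+0.61j), 0.11-0.15j, -0.03-0.76j, -0.24-0.74j, (0.15+0.22j)], [-0.42+0.83j, 0.22-0.16j, (0.27-1.11j), (-0.04-1.16j), 0.13+0.38j], [(-0.05-1.3j), -0.15+0.35j, (0.43+1.53j), 0.84+1.38j, -0.41-0.37j], [(0.13+0.74j), (0.06-0.21j), (-0.36-0.85j), (-0.59-0.73j), 0.27+0.18j]] + [[-0.17-0.01j, -0.55+0.84j, 0.17-0.25j, 0.19+0.29j, (0.44+0.09j)], [-0.18-0.04j, -0.72+0.78j, 0.22-0.23j, 0.14+0.34j, 0.44+0.17j], [-0.14+0.10j, 0.10+1.02j, -0.02-0.31j, 0.33+0.11j, 0.41-0.20j], [(0.05-0.17j), -0.72-0.77j, (0.21+0.24j), (-0.34+0.12j), (-0.2+0.42j)], [(0.04-0.23j), (-1.04-0.9j), 0.31+0.28j, (-0.43+0.2j), (-0.21+0.58j)]] + [[-0.17+0.01j, -0.55-0.84j, 0.17+0.25j, (0.19-0.29j), 0.44-0.09j],[-0.18+0.04j, -0.72-0.78j, 0.22+0.23j, 0.14-0.34j, 0.44-0.17j],[-0.14-0.10j, (0.1-1.02j), (-0.02+0.31j), 0.33-0.11j, 0.41+0.20j],[0.05+0.17j, (-0.72+0.77j), 0.21-0.24j, (-0.34-0.12j), -0.20-0.42j],[(0.04+0.23j), (-1.04+0.9j), 0.31-0.28j, (-0.43-0.2j), (-0.21-0.58j)]] + [[0.00-0.00j, -0.01-0.00j, 0.00+0.00j, -0.00-0.00j, 0j],[0.00-0.00j, -0.00-0.00j, 0.00+0.00j, -0.00-0.00j, 0.00+0.00j],[0.00-0.00j, -0.01-0.00j, 0j, (-0-0j), 0j],[-0.00+0.00j, 0j, (-0-0j), 0j, -0.00-0.00j],[-0j, -0.00-0.00j, 0.00+0.00j, -0.00-0.00j, 0j]]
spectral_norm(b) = 3.44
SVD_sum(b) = [[0.11, -1.09, 0.21, -0.3, -0.06], [0.11, -1.09, 0.21, -0.3, -0.06], [-0.08, 0.76, -0.15, 0.21, 0.04], [0.16, -1.58, 0.31, -0.44, -0.08], [0.23, -2.25, 0.44, -0.62, -0.12]] + [[-0.11, -0.11, 0.31, 0.60, -0.16], [-0.00, -0.0, 0.0, 0.01, -0.0], [-0.08, -0.08, 0.24, 0.45, -0.12], [-0.29, -0.30, 0.86, 1.65, -0.44], [0.23, 0.23, -0.68, -1.30, 0.35]] + [[-0.32,-0.06,0.07,0.06,0.59], [-0.67,-0.14,0.14,0.12,1.25], [-0.69,-0.14,0.14,0.12,1.30], [0.32,0.07,-0.07,-0.06,-0.60], [0.02,0.00,-0.00,-0.00,-0.03]] + [[0.43, -0.14, -0.41, 0.33, 0.23], [-0.03, 0.01, 0.02, -0.02, -0.01], [-0.27, 0.09, 0.26, -0.20, -0.14], [-0.2, 0.06, 0.19, -0.15, -0.11], [-0.15, 0.05, 0.14, -0.11, -0.08]] + [[0.0, 0.0, 0.00, -0.00, 0.00],[-0.0, -0.0, -0.00, 0.0, -0.0],[0.0, 0.00, 0.0, -0.00, 0.0],[-0.0, -0.00, -0.00, 0.00, -0.0],[0.00, 0.0, 0.00, -0.00, 0.0]]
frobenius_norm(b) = 5.00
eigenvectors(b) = [[0.33-0.13j, 0.33+0.13j, -0.05-0.40j, -0.05+0.40j, 0.63+0.00j], [(-0.3+0.07j), (-0.3-0.07j), (0.01-0.43j), (0.01+0.43j), 0.21+0.00j], [(-0.41+0.23j), (-0.41-0.23j), (-0.3-0.28j), (-0.3+0.28j), 0.67+0.00j], [0.65+0.00j, (0.65-0j), 0.42+0.04j, 0.42-0.04j, (-0.12+0j)], [(-0.37-0.05j), (-0.37+0.05j), 0.55+0.00j, (0.55-0j), 0.30+0.00j]]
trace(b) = 0.51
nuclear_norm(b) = 9.34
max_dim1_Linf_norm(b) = 2.04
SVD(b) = [[-0.34, -0.27, 0.3, 0.76, 0.38], [-0.34, -0.00, 0.63, -0.05, -0.7], [0.23, -0.2, 0.65, -0.47, 0.51], [-0.49, -0.74, -0.30, -0.35, -0.01], [-0.69, 0.58, -0.02, -0.26, 0.33]] @ diag([3.4412412975287054, 2.643839636665823, 2.287606314698218, 0.9621406253957063, 0.003615756307581299]) @ [[-0.09, 0.94, -0.18, 0.26, 0.05], [0.15, 0.15, -0.44, -0.84, 0.22], [-0.47, -0.10, 0.10, 0.08, 0.87], [0.59, -0.19, -0.56, 0.45, 0.32], [0.63, 0.21, 0.67, -0.12, 0.3]]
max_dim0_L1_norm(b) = 6.95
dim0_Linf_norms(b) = [1.12, 1.96, 1.29, 2.04, 1.23]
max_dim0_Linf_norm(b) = 2.04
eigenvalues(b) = [(1.72+0.35j), (1.72-0.35j), (-1.46+1.16j), (-1.46-1.16j), (0.01+0j)]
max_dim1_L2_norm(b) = 2.85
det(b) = 0.07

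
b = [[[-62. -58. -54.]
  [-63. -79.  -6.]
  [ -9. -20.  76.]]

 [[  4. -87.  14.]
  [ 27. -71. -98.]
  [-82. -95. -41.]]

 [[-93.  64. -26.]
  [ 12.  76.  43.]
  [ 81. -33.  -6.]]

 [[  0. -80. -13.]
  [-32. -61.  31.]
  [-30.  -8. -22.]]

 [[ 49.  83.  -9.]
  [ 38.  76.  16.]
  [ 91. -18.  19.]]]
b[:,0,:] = [[-62.0, -58.0, -54.0], [4.0, -87.0, 14.0], [-93.0, 64.0, -26.0], [0.0, -80.0, -13.0], [49.0, 83.0, -9.0]]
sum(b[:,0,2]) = -88.0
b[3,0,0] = 0.0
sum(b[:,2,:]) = -97.0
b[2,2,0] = 81.0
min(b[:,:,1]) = -95.0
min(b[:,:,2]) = -98.0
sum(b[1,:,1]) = -253.0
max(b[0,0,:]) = -54.0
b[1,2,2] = -41.0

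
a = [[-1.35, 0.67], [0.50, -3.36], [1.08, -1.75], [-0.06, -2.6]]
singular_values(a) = [4.75, 1.51]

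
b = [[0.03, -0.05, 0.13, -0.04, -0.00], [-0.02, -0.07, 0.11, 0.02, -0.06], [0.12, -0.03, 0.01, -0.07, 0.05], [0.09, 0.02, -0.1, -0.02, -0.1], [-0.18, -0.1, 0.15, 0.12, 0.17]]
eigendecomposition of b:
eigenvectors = [[0.33+0.00j, (-0.01-0.48j), -0.01+0.48j, (0.26+0j), (0.49+0j)], [0.70+0.00j, -0.16-0.12j, (-0.16+0.12j), (0.81+0j), (0.44+0j)], [-0.29+0.00j, 0.12-0.49j, (0.12+0.49j), (0.3+0j), (0.3+0j)], [(-0.12+0j), (-0.33+0.16j), -0.33-0.16j, 0.41+0.00j, (0.69+0j)], [0.55+0.00j, 0.58+0.00j, (0.58-0j), 0.16+0.00j, (0.03+0j)]]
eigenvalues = [(-0.18+0j), (0.16+0.08j), (0.16-0.08j), (-0.04+0j), (0.01+0j)]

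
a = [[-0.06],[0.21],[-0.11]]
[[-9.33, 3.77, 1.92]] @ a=[[1.14]]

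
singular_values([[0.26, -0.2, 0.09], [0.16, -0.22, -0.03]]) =[0.43, 0.1]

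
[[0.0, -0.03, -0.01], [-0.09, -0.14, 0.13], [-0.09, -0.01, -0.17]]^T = [[0.0,-0.09,-0.09], [-0.03,-0.14,-0.01], [-0.01,0.13,-0.17]]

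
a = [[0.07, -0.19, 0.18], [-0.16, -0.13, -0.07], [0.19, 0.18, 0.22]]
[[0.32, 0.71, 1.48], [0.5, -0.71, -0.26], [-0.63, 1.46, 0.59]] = a@[[-1.45, 1.81, 3.51],[-2.12, 0.96, -3.83],[0.13, 4.28, 2.79]]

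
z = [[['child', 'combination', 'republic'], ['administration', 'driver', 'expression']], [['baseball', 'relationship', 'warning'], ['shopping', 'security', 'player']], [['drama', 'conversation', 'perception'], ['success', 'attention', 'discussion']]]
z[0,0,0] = 'child'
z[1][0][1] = 'relationship'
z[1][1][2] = 'player'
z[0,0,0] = 'child'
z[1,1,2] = 'player'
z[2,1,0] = 'success'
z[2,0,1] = 'conversation'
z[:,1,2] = ['expression', 'player', 'discussion']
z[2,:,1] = ['conversation', 'attention']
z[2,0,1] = 'conversation'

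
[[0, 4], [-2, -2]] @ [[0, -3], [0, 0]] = [[0, 0], [0, 6]]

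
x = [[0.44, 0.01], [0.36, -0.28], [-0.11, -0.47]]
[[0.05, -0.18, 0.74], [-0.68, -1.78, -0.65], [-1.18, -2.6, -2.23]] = x@[[0.06, -0.54, 1.59],  [2.49, 5.65, 4.38]]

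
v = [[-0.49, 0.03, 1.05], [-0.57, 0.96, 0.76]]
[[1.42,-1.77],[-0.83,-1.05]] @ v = [[0.31, -1.66, 0.15], [1.01, -1.03, -1.67]]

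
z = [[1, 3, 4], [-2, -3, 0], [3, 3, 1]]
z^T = [[1, -2, 3], [3, -3, 3], [4, 0, 1]]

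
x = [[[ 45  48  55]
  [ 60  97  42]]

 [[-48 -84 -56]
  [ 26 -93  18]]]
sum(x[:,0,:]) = -40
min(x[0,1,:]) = 42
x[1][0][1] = -84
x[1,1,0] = 26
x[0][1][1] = 97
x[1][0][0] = -48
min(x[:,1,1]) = -93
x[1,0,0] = -48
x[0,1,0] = 60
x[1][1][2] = 18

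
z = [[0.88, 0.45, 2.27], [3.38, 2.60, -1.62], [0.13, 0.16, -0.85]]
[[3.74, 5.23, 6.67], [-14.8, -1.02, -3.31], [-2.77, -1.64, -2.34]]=z@[[-0.60, 0.94, -0.95], [-3.33, -0.36, 1.8], [2.54, 2.01, 2.95]]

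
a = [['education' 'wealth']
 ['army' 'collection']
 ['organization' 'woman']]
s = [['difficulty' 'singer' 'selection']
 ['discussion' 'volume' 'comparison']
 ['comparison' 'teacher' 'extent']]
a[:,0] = ['education', 'army', 'organization']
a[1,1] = 'collection'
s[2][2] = 'extent'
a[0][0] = 'education'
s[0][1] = 'singer'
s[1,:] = ['discussion', 'volume', 'comparison']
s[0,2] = 'selection'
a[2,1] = 'woman'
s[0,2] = 'selection'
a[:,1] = ['wealth', 'collection', 'woman']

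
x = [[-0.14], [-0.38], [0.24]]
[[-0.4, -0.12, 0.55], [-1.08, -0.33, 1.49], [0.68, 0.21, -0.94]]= x@[[2.83,  0.87,  -3.92]]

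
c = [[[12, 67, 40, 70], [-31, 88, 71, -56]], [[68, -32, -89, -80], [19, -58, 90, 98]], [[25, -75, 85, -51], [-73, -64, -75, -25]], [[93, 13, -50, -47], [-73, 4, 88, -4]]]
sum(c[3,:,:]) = 24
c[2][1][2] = -75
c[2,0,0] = 25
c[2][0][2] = 85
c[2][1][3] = -25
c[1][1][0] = 19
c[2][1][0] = -73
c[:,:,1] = [[67, 88], [-32, -58], [-75, -64], [13, 4]]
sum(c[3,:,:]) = 24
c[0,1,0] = -31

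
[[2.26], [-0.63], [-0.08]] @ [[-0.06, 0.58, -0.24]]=[[-0.14, 1.31, -0.54], [0.04, -0.37, 0.15], [0.0, -0.05, 0.02]]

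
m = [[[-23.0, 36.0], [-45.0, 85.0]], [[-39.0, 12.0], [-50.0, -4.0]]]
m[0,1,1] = 85.0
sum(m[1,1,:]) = -54.0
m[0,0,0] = -23.0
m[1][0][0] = -39.0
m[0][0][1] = 36.0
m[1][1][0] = -50.0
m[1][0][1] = 12.0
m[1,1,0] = -50.0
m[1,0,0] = -39.0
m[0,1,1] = 85.0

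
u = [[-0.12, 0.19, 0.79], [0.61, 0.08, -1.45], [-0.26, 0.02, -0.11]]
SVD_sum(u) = [[-0.27, 0.01, 0.74], [0.53, -0.01, -1.48], [0.01, -0.0, -0.01]] + [[0.19, 0.08, 0.07], [0.10, 0.04, 0.03], [-0.22, -0.09, -0.08]] + [[-0.04, 0.11, -0.01], [-0.02, 0.05, -0.01], [-0.04, 0.11, -0.02]]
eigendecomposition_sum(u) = [[(-0.11+0.17j),0.06-0.02j,(0.41+0.24j)],  [(0.11-0.28j),(-0.09+0.05j),-0.66-0.24j],  [-0.11-0.03j,(0.02+0.03j),-0.06+0.27j]] + [[-0.11-0.17j, 0.06+0.02j, 0.41-0.24j], [0.11+0.28j, -0.09-0.05j, -0.66+0.24j], [-0.11+0.03j, 0.02-0.03j, -0.06-0.27j]] + [[0.10+0.00j, (0.06+0j), (-0.03-0j)], [(0.39+0j), (0.25+0j), (-0.13-0j)], [-0.04-0.00j, (-0.02-0j), (0.01+0j)]]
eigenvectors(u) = [[-0.53-0.10j, -0.53+0.10j, 0.24+0.00j], [0.79+0.00j, (0.79-0j), (0.97+0j)], [-0.04-0.30j, -0.04+0.30j, (-0.09+0j)]]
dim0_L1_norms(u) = [0.99, 0.29, 2.35]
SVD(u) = [[-0.45, -0.61, 0.66], [0.89, -0.31, 0.32], [0.01, 0.73, 0.68]] @ diag([1.7557720960105656, 0.3491629212172724, 0.17620897059367585]) @ [[0.34, -0.01, -0.94], [-0.88, -0.36, -0.31], [-0.33, 0.93, -0.13]]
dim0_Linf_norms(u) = [0.61, 0.19, 1.45]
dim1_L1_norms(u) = [1.1, 2.14, 0.39]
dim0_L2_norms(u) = [0.67, 0.21, 1.65]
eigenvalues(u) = [(-0.26+0.48j), (-0.26-0.48j), (0.36+0j)]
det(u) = 0.11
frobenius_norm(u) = 1.80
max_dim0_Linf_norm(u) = 1.45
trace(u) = -0.15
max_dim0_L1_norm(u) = 2.35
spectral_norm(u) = 1.76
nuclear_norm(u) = 2.28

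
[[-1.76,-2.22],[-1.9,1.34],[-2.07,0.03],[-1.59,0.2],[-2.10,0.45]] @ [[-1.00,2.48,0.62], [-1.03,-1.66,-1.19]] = [[4.05,-0.68,1.55],[0.52,-6.94,-2.77],[2.04,-5.18,-1.32],[1.38,-4.28,-1.22],[1.64,-5.96,-1.84]]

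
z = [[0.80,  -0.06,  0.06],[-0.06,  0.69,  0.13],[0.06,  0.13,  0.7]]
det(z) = 0.367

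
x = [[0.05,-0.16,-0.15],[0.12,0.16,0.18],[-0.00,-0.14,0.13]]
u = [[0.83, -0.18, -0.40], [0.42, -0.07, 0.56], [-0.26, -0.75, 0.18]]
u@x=[[0.02,  -0.11,  -0.21], [0.01,  -0.16,  -0.0], [-0.1,  -0.1,  -0.07]]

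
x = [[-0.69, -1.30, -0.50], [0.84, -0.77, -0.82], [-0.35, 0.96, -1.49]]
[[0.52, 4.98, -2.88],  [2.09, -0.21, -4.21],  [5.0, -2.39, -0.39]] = x @[[0.18,-2.36,-1.20], [0.65,-2.73,2.12], [-2.98,0.4,1.91]]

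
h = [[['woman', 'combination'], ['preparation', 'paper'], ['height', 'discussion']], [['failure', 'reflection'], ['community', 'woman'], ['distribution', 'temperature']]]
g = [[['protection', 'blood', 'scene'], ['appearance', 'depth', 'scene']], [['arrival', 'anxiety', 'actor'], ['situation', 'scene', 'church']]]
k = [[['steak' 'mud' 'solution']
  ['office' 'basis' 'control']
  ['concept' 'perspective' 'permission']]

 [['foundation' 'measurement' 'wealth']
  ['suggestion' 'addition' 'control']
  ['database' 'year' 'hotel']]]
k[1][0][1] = 'measurement'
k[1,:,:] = [['foundation', 'measurement', 'wealth'], ['suggestion', 'addition', 'control'], ['database', 'year', 'hotel']]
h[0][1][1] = 'paper'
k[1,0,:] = ['foundation', 'measurement', 'wealth']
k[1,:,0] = ['foundation', 'suggestion', 'database']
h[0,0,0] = 'woman'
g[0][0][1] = 'blood'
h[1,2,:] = ['distribution', 'temperature']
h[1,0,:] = ['failure', 'reflection']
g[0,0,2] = 'scene'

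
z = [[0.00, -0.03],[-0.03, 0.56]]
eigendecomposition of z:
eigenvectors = [[-1.00,0.05], [-0.05,-1.00]]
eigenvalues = [-0.0, 0.56]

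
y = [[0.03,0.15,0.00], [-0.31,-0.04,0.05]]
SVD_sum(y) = [[0.06, 0.01, -0.01],[-0.30, -0.07, 0.05]] + [[-0.03, 0.14, 0.01], [-0.01, 0.03, 0.0]]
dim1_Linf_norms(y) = [0.15, 0.31]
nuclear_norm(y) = 0.46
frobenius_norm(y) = 0.35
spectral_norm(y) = 0.32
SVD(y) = [[-0.19, 0.98], [0.98, 0.19]] @ diag([0.321147660458057, 0.14305306771375598]) @ [[-0.97, -0.21, 0.15],[-0.20, 0.98, 0.07]]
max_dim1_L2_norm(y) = 0.32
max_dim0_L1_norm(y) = 0.34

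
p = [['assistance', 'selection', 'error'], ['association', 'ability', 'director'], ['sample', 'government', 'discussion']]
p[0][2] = 'error'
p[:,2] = ['error', 'director', 'discussion']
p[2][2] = 'discussion'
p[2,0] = 'sample'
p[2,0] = 'sample'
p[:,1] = ['selection', 'ability', 'government']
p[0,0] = 'assistance'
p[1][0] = 'association'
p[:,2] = ['error', 'director', 'discussion']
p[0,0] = 'assistance'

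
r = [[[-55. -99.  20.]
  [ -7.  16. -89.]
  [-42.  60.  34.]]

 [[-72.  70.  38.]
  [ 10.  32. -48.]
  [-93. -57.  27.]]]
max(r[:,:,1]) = 70.0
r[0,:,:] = [[-55.0, -99.0, 20.0], [-7.0, 16.0, -89.0], [-42.0, 60.0, 34.0]]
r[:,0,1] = [-99.0, 70.0]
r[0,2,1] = 60.0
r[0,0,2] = 20.0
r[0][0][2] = 20.0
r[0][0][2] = 20.0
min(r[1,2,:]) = -93.0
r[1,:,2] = [38.0, -48.0, 27.0]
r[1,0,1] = 70.0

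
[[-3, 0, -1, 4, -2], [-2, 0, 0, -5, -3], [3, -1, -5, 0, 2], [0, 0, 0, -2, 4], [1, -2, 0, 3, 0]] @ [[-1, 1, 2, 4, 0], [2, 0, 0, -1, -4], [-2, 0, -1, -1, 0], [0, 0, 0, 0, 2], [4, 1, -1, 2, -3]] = [[-3, -5, -3, -15, 14], [-10, -5, -1, -14, -1], [13, 5, 9, 22, -2], [16, 4, -4, 8, -16], [-5, 1, 2, 6, 14]]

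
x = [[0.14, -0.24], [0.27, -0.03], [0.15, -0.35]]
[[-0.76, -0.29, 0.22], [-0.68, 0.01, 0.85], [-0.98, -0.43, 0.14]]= x @ [[-2.33,0.18,3.25], [1.8,1.3,0.99]]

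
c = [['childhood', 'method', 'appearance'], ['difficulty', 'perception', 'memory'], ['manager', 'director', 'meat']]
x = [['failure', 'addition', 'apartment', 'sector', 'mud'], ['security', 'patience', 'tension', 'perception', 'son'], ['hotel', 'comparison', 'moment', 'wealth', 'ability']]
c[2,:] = ['manager', 'director', 'meat']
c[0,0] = 'childhood'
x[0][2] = 'apartment'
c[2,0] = 'manager'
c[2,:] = ['manager', 'director', 'meat']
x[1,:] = ['security', 'patience', 'tension', 'perception', 'son']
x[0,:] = ['failure', 'addition', 'apartment', 'sector', 'mud']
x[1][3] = 'perception'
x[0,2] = 'apartment'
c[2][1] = 'director'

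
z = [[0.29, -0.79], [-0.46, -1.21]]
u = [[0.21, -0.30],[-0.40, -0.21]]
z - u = [[0.08, -0.49], [-0.06, -1.00]]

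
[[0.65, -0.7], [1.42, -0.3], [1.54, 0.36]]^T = [[0.65, 1.42, 1.54], [-0.7, -0.3, 0.36]]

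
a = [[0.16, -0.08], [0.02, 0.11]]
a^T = [[0.16, 0.02], [-0.08, 0.11]]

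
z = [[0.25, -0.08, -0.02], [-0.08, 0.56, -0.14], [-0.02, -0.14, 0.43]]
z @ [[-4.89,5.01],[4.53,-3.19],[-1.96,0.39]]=[[-1.55, 1.5],[3.20, -2.24],[-1.38, 0.51]]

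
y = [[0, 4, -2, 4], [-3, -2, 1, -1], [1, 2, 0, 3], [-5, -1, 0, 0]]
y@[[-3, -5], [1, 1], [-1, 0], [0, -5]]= [[6, -16], [6, 18], [-1, -18], [14, 24]]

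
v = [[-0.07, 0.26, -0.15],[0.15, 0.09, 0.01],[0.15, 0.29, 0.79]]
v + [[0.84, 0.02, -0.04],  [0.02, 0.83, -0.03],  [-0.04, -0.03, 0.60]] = [[0.77, 0.28, -0.19], [0.17, 0.92, -0.02], [0.11, 0.26, 1.39]]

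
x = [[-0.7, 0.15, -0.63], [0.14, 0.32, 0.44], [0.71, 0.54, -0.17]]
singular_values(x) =[1.15, 0.75, 0.41]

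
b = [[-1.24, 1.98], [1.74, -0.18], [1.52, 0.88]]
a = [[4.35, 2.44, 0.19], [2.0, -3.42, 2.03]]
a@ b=[[-0.86,8.34],[-5.35,6.36]]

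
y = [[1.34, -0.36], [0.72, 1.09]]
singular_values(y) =[1.55, 1.11]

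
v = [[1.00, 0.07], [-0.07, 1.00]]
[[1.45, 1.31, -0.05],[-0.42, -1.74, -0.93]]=v @ [[1.47, 1.42, 0.02],  [-0.32, -1.64, -0.93]]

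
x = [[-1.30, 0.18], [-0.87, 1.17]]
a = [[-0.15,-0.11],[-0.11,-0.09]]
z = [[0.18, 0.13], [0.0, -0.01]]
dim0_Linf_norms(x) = [1.3, 1.17]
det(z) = -0.00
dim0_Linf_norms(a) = [0.15, 0.11]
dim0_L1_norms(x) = [2.17, 1.35]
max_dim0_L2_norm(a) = 0.19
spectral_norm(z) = 0.22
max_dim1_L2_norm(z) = 0.22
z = x @ a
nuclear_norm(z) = 0.23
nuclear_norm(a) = 0.24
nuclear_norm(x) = 2.56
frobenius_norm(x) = 1.96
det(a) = 0.00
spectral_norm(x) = 1.81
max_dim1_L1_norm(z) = 0.31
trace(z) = 0.17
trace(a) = -0.24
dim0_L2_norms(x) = [1.56, 1.18]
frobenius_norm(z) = 0.22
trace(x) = -0.13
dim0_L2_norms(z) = [0.18, 0.13]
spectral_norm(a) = 0.23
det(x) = -1.36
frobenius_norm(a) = 0.23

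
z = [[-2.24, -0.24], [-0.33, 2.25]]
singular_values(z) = [2.31, 2.22]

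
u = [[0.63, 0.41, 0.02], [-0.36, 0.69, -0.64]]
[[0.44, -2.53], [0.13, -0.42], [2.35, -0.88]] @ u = [[1.19, -1.57, 1.63], [0.23, -0.24, 0.27], [1.8, 0.36, 0.61]]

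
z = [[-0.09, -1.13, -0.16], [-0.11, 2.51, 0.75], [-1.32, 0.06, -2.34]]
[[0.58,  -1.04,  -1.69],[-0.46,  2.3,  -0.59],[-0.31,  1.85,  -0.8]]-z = [[0.67, 0.09, -1.53],[-0.35, -0.21, -1.34],[1.01, 1.79, 1.54]]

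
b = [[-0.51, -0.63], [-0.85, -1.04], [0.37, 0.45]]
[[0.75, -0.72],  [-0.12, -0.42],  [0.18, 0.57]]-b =[[1.26, -0.09], [0.73, 0.62], [-0.19, 0.12]]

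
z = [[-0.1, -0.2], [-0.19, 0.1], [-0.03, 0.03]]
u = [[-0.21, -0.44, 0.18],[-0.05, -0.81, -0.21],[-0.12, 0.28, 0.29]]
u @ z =[[0.10, 0.00], [0.17, -0.08], [-0.05, 0.06]]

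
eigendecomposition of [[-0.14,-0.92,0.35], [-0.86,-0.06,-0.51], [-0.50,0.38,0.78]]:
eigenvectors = [[(0.72+0j), (0.03+0.49j), (0.03-0.49j)], [(0.69+0j), 0.02-0.51j, 0.02+0.51j], [(0.05+0j), (-0.71+0j), (-0.71-0j)]]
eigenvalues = [(-1+0j), (0.79+0.62j), (0.79-0.62j)]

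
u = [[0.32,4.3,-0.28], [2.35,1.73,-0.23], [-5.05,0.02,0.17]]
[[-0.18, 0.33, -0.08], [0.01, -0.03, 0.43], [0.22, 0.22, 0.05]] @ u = [[1.12, -0.20, -0.04], [-2.24, -0.00, 0.08], [0.33, 1.33, -0.1]]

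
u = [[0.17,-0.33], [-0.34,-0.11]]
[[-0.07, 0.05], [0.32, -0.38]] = u@[[-0.87, 1.01], [-0.25, 0.36]]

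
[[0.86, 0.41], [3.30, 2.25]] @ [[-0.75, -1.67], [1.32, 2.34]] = [[-0.1, -0.48],[0.5, -0.25]]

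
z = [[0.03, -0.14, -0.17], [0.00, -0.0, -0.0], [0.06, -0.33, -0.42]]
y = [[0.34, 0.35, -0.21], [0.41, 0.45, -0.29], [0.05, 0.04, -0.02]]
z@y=[[-0.06,-0.06,0.04],[0.0,0.00,0.00],[-0.14,-0.14,0.09]]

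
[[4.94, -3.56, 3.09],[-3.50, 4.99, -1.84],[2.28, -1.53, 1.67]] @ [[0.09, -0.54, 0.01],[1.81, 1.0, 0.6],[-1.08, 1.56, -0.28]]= [[-9.34, -1.41, -2.95], [10.7, 4.01, 3.47], [-4.37, -0.16, -1.36]]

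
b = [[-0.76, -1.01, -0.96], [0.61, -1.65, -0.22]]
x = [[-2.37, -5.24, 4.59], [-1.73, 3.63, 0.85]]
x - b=[[-1.61, -4.23, 5.55], [-2.34, 5.28, 1.07]]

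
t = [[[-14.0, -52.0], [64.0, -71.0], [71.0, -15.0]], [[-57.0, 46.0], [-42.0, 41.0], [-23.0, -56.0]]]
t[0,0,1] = -52.0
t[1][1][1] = 41.0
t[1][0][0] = -57.0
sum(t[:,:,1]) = -107.0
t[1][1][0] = -42.0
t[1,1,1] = 41.0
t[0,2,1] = -15.0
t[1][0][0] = -57.0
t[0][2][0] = 71.0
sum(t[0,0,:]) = -66.0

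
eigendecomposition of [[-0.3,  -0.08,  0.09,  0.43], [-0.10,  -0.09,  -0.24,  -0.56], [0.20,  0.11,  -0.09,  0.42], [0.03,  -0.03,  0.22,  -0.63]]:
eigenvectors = [[-0.37-0.01j, (-0.37+0.01j), (-0.91+0j), -0.50+0.00j], [(0.92+0j), (0.92-0j), 0.24+0.00j, 0.38+0.00j], [-0.08-0.04j, (-0.08+0.04j), (0.32+0j), -0.34+0.00j], [(-0.09-0.01j), -0.09+0.01j, 0.15+0.00j, 0.70+0.00j]]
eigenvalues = [(0.02+0.02j), (0.02-0.02j), (-0.38+0j), (-0.78+0j)]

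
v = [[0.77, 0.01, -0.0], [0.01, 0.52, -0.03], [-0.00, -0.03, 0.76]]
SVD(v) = [[-0.98, 0.17, -0.04], [-0.06, -0.11, 0.99], [0.17, 0.98, 0.12]] @ diag([0.7706034090924525, 0.7634774687467047, 0.5159191221608425]) @ [[-0.98, -0.06, 0.17],[0.17, -0.11, 0.98],[-0.04, 0.99, 0.12]]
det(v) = 0.30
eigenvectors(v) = [[-0.04, -0.98, 0.17], [0.99, -0.06, -0.11], [0.12, 0.17, 0.98]]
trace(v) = 2.05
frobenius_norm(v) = 1.20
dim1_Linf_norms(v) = [0.77, 0.52, 0.76]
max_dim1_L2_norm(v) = 0.77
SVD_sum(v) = [[0.75, 0.05, -0.13], [0.05, 0.00, -0.01], [-0.13, -0.01, 0.02]] + [[0.02,-0.02,0.13], [-0.02,0.01,-0.08], [0.13,-0.08,0.73]] + [[0.0, -0.02, -0.00], [-0.02, 0.51, 0.06], [-0.0, 0.06, 0.01]]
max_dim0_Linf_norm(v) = 0.77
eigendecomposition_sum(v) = [[0.00, -0.02, -0.00], [-0.02, 0.51, 0.06], [-0.0, 0.06, 0.01]] + [[0.75,  0.05,  -0.13], [0.05,  0.00,  -0.01], [-0.13,  -0.01,  0.02]] + [[0.02,-0.02,0.13], [-0.02,0.01,-0.08], [0.13,-0.08,0.73]]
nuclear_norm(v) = 2.05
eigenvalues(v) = [0.52, 0.77, 0.76]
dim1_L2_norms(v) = [0.77, 0.52, 0.76]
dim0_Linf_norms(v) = [0.77, 0.52, 0.76]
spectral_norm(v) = 0.77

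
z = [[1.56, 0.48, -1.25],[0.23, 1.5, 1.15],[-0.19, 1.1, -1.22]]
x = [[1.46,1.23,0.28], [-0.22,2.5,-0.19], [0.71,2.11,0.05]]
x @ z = [[2.51, 2.85, -0.75], [0.27, 3.44, 3.38], [1.58, 3.56, 1.48]]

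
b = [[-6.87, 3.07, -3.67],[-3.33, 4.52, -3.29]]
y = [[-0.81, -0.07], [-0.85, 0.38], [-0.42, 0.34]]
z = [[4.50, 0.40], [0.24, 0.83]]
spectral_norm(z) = 4.53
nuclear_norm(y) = 1.68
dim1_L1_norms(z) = [4.9, 1.07]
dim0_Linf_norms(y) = [0.85, 0.38]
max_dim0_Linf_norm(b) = 6.87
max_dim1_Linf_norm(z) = 4.5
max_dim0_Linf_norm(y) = 0.85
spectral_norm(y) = 1.29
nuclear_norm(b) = 12.68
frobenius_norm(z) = 4.60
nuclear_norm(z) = 5.33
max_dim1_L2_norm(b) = 8.37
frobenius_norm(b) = 10.60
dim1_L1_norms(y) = [0.88, 1.23, 0.76]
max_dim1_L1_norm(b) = 13.61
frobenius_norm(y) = 1.35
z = b @ y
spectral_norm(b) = 10.34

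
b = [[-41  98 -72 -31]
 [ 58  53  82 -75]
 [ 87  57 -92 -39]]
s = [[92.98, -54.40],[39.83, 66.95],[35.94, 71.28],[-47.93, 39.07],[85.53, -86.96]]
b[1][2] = 82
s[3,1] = 39.07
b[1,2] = 82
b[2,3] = -39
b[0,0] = -41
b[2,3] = -39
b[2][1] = 57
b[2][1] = 57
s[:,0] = [92.98, 39.83, 35.94, -47.93, 85.53]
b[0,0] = -41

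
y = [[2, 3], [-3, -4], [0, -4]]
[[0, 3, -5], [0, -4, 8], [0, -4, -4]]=y @ [[0, 0, -4], [0, 1, 1]]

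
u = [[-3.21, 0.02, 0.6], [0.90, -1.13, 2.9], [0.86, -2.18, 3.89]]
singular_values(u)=[5.57, 3.26, 0.37]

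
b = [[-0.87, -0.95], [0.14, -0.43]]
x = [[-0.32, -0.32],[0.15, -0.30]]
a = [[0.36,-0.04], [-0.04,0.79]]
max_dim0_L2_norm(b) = 1.04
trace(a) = 1.15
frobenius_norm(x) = 0.56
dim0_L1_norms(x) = [0.47, 0.62]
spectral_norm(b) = 1.31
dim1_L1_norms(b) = [1.82, 0.57]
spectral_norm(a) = 0.79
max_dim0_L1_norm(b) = 1.38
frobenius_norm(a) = 0.87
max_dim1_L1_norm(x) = 0.64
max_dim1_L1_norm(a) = 0.83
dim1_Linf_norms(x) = [0.32, 0.3]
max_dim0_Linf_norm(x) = 0.32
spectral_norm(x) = 0.47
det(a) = 0.28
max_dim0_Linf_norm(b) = 0.95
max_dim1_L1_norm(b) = 1.82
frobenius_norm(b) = 1.37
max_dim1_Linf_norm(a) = 0.79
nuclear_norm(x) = 0.78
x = a @ b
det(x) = 0.14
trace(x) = -0.62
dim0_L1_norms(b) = [1.01, 1.38]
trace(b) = -1.30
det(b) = 0.51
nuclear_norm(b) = 1.70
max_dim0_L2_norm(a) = 0.79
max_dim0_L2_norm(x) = 0.44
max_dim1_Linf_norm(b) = 0.95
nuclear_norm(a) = 1.15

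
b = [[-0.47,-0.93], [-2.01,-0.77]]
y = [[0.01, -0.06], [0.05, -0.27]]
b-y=[[-0.48, -0.87],[-2.06, -0.50]]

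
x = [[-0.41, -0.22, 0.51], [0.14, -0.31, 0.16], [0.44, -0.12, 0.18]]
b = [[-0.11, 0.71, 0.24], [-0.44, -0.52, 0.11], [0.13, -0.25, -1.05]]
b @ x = [[0.25, -0.22, 0.10],[0.16, 0.24, -0.29],[-0.55, 0.17, -0.16]]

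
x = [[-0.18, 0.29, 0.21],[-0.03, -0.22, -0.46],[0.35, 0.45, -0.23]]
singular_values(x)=[0.62, 0.6, 0.22]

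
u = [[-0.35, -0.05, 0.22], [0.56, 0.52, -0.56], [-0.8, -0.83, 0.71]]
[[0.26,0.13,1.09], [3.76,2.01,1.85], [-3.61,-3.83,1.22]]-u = [[0.61, 0.18, 0.87],[3.2, 1.49, 2.41],[-2.81, -3.0, 0.51]]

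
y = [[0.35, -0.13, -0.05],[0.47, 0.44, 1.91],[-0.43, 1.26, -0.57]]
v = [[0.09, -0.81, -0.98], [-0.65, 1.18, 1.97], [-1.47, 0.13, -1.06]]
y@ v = [[0.19, -0.44, -0.55], [-3.05, 0.39, -1.62], [-0.02, 1.76, 3.51]]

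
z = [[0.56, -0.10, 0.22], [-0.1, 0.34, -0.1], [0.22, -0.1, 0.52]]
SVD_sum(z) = [[0.4, -0.16, 0.37], [-0.16, 0.07, -0.15], [0.37, -0.15, 0.34]] + [[0.16, 0.05, -0.15], [0.05, 0.02, -0.05], [-0.15, -0.05, 0.14]] + [[0.0,0.01,0.00], [0.01,0.25,0.1], [0.0,0.1,0.04]]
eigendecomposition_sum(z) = [[0.40, -0.16, 0.37],[-0.16, 0.07, -0.15],[0.37, -0.15, 0.34]] + [[0.16, 0.05, -0.15],[0.05, 0.02, -0.05],[-0.15, -0.05, 0.14]] + [[0.00, 0.01, 0.00], [0.01, 0.25, 0.1], [0.00, 0.1, 0.04]]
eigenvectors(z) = [[0.7, -0.71, 0.04], [-0.29, -0.24, 0.93], [0.65, 0.66, 0.37]]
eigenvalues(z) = [0.8, 0.32, 0.3]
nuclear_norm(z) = 1.42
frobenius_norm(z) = 0.91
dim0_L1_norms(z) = [0.88, 0.54, 0.84]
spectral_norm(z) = 0.80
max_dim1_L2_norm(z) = 0.61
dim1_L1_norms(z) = [0.88, 0.54, 0.84]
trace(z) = 1.42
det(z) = 0.08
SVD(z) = [[-0.70, -0.71, 0.04], [0.29, -0.24, 0.93], [-0.65, 0.66, 0.37]] @ diag([0.8039359543012509, 0.3206717851173482, 0.29539226058140094]) @ [[-0.7, 0.29, -0.65], [-0.71, -0.24, 0.66], [0.04, 0.93, 0.37]]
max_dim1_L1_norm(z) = 0.88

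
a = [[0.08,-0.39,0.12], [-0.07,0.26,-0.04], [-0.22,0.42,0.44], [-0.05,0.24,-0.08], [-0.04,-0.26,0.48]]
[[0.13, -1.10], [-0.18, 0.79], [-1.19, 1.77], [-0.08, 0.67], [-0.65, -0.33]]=a @ [[2.88, -1.71], [-0.11, 2.66], [-1.17, 0.62]]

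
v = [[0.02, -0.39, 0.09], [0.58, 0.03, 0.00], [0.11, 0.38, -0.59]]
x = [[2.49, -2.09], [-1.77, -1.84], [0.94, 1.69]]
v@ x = [[0.82,  0.83],  [1.39,  -1.27],  [-0.95,  -1.93]]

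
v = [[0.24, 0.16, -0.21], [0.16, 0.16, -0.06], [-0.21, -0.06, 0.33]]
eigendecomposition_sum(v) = [[0.22, 0.13, -0.24], [0.13, 0.07, -0.14], [-0.24, -0.14, 0.26]] + [[0.0,-0.0,0.00], [-0.00,0.00,-0.00], [0.00,-0.00,0.00]] + [[0.01, 0.03, 0.03], [0.03, 0.09, 0.08], [0.03, 0.08, 0.07]]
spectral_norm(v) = 0.56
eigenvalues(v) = [0.56, 0.0, 0.17]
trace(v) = 0.73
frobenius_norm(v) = 0.58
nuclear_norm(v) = 0.73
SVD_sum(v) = [[0.22, 0.13, -0.24], [0.13, 0.07, -0.14], [-0.24, -0.14, 0.26]] + [[0.01, 0.03, 0.03], [0.03, 0.09, 0.08], [0.03, 0.08, 0.07]] + [[0.0, -0.00, 0.0], [-0.0, 0.00, -0.0], [0.0, -0.00, 0.0]]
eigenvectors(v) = [[-0.64, -0.72, 0.28], [-0.36, 0.60, 0.71], [0.68, -0.35, 0.64]]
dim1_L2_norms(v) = [0.36, 0.23, 0.4]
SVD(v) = [[-0.64, -0.28, 0.72], [-0.36, -0.71, -0.6], [0.68, -0.64, 0.35]] @ diag([0.5566471080462699, 0.16979799712145016, 0.00355489483228016]) @ [[-0.64, -0.36, 0.68],[-0.28, -0.71, -0.64],[0.72, -0.60, 0.35]]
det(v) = 0.00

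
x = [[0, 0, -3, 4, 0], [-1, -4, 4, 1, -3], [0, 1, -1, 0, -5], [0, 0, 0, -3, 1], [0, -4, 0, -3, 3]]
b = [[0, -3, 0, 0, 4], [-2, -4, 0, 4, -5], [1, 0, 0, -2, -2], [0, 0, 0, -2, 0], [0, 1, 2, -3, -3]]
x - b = [[0, 3, -3, 4, -4], [1, 0, 4, -3, 2], [-1, 1, -1, 2, -3], [0, 0, 0, -1, 1], [0, -5, -2, 0, 6]]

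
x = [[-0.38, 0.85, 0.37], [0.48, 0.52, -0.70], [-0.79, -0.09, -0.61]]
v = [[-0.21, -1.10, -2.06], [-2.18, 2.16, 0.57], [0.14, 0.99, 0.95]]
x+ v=[[-0.59, -0.25, -1.69],[-1.7, 2.68, -0.13],[-0.65, 0.9, 0.34]]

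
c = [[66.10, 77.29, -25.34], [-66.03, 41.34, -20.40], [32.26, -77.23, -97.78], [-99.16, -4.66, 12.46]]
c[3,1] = -4.66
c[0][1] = 77.29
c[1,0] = -66.03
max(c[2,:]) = 32.26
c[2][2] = -97.78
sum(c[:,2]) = -131.05999999999997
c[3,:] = [-99.16, -4.66, 12.46]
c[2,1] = -77.23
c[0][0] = 66.1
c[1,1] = 41.34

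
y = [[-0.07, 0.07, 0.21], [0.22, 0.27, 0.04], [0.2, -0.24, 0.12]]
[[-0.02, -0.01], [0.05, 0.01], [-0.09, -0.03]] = y @ [[-0.05,-0.02], [0.25,0.07], [-0.19,-0.06]]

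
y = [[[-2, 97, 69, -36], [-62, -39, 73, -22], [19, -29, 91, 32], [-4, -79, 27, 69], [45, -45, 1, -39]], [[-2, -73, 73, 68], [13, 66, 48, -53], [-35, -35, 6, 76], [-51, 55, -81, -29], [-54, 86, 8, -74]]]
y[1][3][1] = 55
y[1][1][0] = 13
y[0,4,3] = -39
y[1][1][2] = 48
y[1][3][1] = 55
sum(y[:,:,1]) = 4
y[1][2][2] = 6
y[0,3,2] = 27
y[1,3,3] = -29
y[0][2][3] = 32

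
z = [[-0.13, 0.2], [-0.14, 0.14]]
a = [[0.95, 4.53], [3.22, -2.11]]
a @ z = [[-0.76, 0.82],[-0.12, 0.35]]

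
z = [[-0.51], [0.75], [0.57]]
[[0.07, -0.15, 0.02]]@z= [[-0.14]]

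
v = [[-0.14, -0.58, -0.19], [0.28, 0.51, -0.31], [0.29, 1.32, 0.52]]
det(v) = 0.000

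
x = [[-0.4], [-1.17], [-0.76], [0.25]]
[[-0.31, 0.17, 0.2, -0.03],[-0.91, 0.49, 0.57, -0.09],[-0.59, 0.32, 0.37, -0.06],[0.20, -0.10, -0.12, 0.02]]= x @ [[0.78, -0.42, -0.49, 0.08]]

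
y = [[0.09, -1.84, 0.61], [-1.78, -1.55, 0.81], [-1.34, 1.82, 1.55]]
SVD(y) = [[-0.58, 0.18, -0.79], [-0.45, 0.74, 0.50], [0.68, 0.65, -0.35]] @ diag([3.02343945515933, 2.7807247967163535, 0.7935259705344581]) @ [[-0.05, 0.99, 0.11], [-0.78, -0.11, 0.62], [-0.62, 0.05, -0.78]]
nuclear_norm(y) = 6.60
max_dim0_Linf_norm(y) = 1.84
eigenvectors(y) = [[(0.22-0.12j), 0.22+0.12j, -0.54+0.00j], [0.13+0.06j, 0.13-0.06j, (-0.82+0j)], [(0.96+0j), (0.96-0j), (0.17+0j)]]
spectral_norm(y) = 3.02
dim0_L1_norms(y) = [3.21, 5.21, 2.97]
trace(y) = 0.09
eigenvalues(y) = [(1.49+0.28j), (1.49-0.28j), (-2.89+0j)]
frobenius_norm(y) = 4.18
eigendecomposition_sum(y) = [[0.38+1.12j, (-0.22-0.79j), (0.13-0.21j)], [(-0.38+0.57j), 0.28-0.38j, 0.14-0.01j], [-0.78+4.47j, (0.69-3.05j), (0.83-0.47j)]] + [[(0.38-1.12j), (-0.22+0.79j), 0.13+0.21j], [(-0.38-0.57j), 0.28+0.38j, 0.14+0.01j], [(-0.78-4.47j), (0.69+3.05j), (0.83+0.47j)]] + [[-0.67-0.00j, (-1.39+0j), (0.35+0j)],[-1.02-0.00j, -2.11+0.00j, 0.52+0.00j],[0.22+0.00j, 0.44-0.00j, (-0.11-0j)]]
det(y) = -6.67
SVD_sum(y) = [[0.10, -1.75, -0.19], [0.07, -1.34, -0.15], [-0.11, 2.03, 0.23]] + [[-0.40, -0.06, 0.31], [-1.61, -0.23, 1.27], [-1.4, -0.20, 1.11]] + [[0.39, -0.03, 0.49],[-0.25, 0.02, -0.31],[0.17, -0.01, 0.22]]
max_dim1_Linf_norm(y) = 1.84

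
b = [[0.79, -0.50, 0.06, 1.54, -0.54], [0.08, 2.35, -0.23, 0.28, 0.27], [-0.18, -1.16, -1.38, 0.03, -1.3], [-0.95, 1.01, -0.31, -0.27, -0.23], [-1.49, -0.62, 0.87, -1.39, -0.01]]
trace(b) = 1.48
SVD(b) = [[-0.21,0.56,-0.18,-0.77,0.1], [0.75,0.17,0.31,-0.08,0.56], [-0.54,0.12,0.78,0.10,0.27], [0.28,-0.2,0.51,-0.43,-0.65], [-0.15,-0.77,-0.07,-0.45,0.41]] @ diag([3.0456700600446878, 2.8594453934662174, 1.8617185505189286, 0.8583493519844729, 0.1735118316822843]) @ [[-0.02, 0.94, 0.11, -0.0, 0.32], [0.62, 0.09, -0.27, 0.72, -0.13], [-0.34, 0.25, -0.74, -0.11, -0.51], [0.52, -0.08, -0.49, -0.55, 0.44], [0.48, 0.19, 0.36, -0.42, -0.66]]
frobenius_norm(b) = 4.66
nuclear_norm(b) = 8.80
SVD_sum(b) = [[0.01,-0.61,-0.07,0.0,-0.20], [-0.04,2.14,0.26,-0.00,0.72], [0.03,-1.56,-0.19,0.00,-0.52], [-0.02,0.81,0.10,-0.0,0.27], [0.01,-0.43,-0.05,0.00,-0.15]] + [[1.0, 0.14, -0.44, 1.15, -0.2], [0.3, 0.04, -0.13, 0.35, -0.06], [0.22, 0.03, -0.10, 0.25, -0.04], [-0.36, -0.05, 0.16, -0.42, 0.07], [-1.38, -0.19, 0.61, -1.59, 0.28]] + [[0.11,-0.08,0.25,0.04,0.17],[-0.19,0.14,-0.42,-0.06,-0.29],[-0.49,0.37,-1.07,-0.16,-0.74],[-0.33,0.24,-0.71,-0.10,-0.49],[0.05,-0.03,0.1,0.01,0.07]] + [[-0.34, 0.05, 0.32, 0.36, -0.29], [-0.03, 0.01, 0.03, 0.04, -0.03], [0.04, -0.01, -0.04, -0.05, 0.04], [-0.19, 0.03, 0.18, 0.2, -0.16], [-0.20, 0.03, 0.19, 0.21, -0.17]] + [[0.01,  0.0,  0.01,  -0.01,  -0.01], [0.05,  0.02,  0.03,  -0.04,  -0.06], [0.02,  0.01,  0.02,  -0.02,  -0.03], [-0.05,  -0.02,  -0.04,  0.05,  0.07], [0.03,  0.01,  0.03,  -0.03,  -0.05]]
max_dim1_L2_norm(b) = 2.39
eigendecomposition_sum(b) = [[0.01+0.19j, 0.04+0.09j, 0.17+0.04j, (0.06+0.02j), (0.07+0.2j)], [0.05-0.07j, 0.01-0.04j, (-0.05-0.06j), -0.01-0.02j, 0.03-0.09j], [-0.29-0.64j, -0.23-0.25j, -0.66+0.07j, (-0.23+0j), (-0.49-0.63j)], [(-0.22-0.06j), -0.11+0.01j, (-0.12+0.18j), -0.05+0.06j, (-0.26-0.01j)], [(-0.37+0.42j), -0.11+0.25j, 0.26+0.46j, (0.07+0.16j), (-0.29+0.56j)]] + [[0.01-0.19j, 0.04-0.09j, (0.17-0.04j), 0.06-0.02j, (0.07-0.2j)],[(0.05+0.07j), (0.01+0.04j), (-0.05+0.06j), -0.01+0.02j, (0.03+0.09j)],[-0.29+0.64j, (-0.23+0.25j), (-0.66-0.07j), -0.23-0.00j, -0.49+0.63j],[-0.22+0.06j, -0.11-0.01j, (-0.12-0.18j), (-0.05-0.06j), -0.26+0.01j],[-0.37-0.42j, (-0.11-0.25j), 0.26-0.46j, 0.07-0.16j, (-0.29-0.56j)]] + [[-0.06-0.00j, 0.75+0.00j, -0.02+0.00j, -0.02+0.00j, (0.11+0j)], [(-0.21-0j), 2.66+0.00j, -0.07+0.00j, (-0.06+0j), (0.4+0j)], [0.02+0.00j, -0.21-0.00j, 0.01-0.00j, -0j, (-0.03-0j)], [-0.08-0.00j, 0.96+0.00j, -0.02+0.00j, -0.02+0.00j, (0.15+0j)], [(0.15+0j), (-1.85-0j), 0.05-0.00j, 0.04-0.00j, -0.28-0.00j]] + [[(0.41+0.06j), (-0.66+0.46j), -0.13+0.23j, 0.72-0.70j, -0.39+0.30j], [0.10+0.02j, (-0.17+0.11j), (-0.03+0.06j), (0.18-0.17j), (-0.1+0.07j)], [(0.19-0.02j), (-0.24+0.28j), -0.03+0.12j, (0.24-0.39j), -0.14+0.18j], [(-0.21+0.12j), (0.14-0.45j), -0.02-0.16j, (-0.08+0.59j), (0.07-0.28j)], [(-0.45-0.07j), 0.72-0.49j, 0.15-0.25j, (-0.79+0.75j), 0.43-0.32j]] + [[(0.41-0.06j),(-0.66-0.46j),-0.13-0.23j,0.72+0.70j,(-0.39-0.3j)],[0.10-0.02j,(-0.17-0.11j),(-0.03-0.06j),(0.18+0.17j),(-0.1-0.07j)],[(0.19+0.02j),-0.24-0.28j,(-0.03-0.12j),0.24+0.39j,(-0.14-0.18j)],[-0.21-0.12j,(0.14+0.45j),-0.02+0.16j,(-0.08-0.59j),0.07+0.28j],[(-0.45+0.07j),(0.72+0.49j),(0.15+0.25j),-0.79-0.75j,(0.43+0.32j)]]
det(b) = 2.41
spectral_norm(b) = 3.05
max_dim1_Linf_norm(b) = 2.35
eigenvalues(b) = [(-0.98+0.84j), (-0.98-0.84j), (2.3+0j), (0.57+0.56j), (0.57-0.56j)]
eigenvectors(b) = [[(-0.19-0.07j), -0.19+0.07j, 0.22+0.00j, 0.60-0.01j, 0.60+0.01j], [(0.04+0.07j), (0.04-0.07j), (0.77+0j), (0.15+0j), 0.15-0.00j], [0.74+0.00j, 0.74-0.00j, -0.06+0.00j, 0.26-0.07j, (0.26+0.07j)], [0.15-0.19j, 0.15+0.19j, 0.28+0.00j, -0.27+0.22j, (-0.27-0.22j)], [-0.24-0.54j, (-0.24+0.54j), (-0.53+0j), (-0.65+0j), -0.65-0.00j]]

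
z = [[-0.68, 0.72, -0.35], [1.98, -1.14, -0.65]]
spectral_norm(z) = 2.52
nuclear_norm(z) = 3.14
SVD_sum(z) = [[-0.72,0.46,0.17], [1.96,-1.24,-0.46]] + [[0.04, 0.26, -0.52], [0.02, 0.1, -0.19]]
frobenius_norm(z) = 2.60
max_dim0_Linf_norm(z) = 1.98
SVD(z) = [[-0.35, 0.94], [0.94, 0.35]] @ diag([2.521597096514494, 0.6223729451459723]) @ [[0.83, -0.52, -0.19], [0.08, 0.45, -0.89]]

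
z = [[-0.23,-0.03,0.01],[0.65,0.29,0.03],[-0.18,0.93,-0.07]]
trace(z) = -0.01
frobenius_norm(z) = 1.21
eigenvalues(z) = [(0.35+0j), (-0.18+0.12j), (-0.18-0.12j)]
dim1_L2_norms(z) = [0.23, 0.71, 0.95]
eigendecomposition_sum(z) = [[-0.00+0.00j, (-0+0j), -0.00+0.00j], [(0.32+0j), 0.29+0.00j, 0.03-0.00j], [(0.71+0j), 0.64+0.00j, 0.06-0.00j]] + [[-0.11+0.03j, (-0.01-0.02j), (0.01+0.01j)], [(0.17+0.07j), 0.03j, -0.01j], [-0.44-1.03j, (0.14-0.15j), (-0.07+0.06j)]] + [[(-0.11-0.03j), -0.01+0.02j, 0.01-0.01j], [0.17-0.07j, -0.03j, 0.00+0.01j], [-0.44+1.03j, 0.14+0.15j, -0.07-0.06j]]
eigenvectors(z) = [[(-0.01+0j), -0.01+0.10j, -0.01-0.10j], [0.41+0.00j, 0.11-0.11j, (0.11+0.11j)], [(0.91+0j), (-0.98+0j), (-0.98-0j)]]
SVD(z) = [[0.04, 0.32, -0.95], [-0.33, -0.89, -0.31], [-0.94, 0.33, 0.07]] @ diag([0.9771535068992616, 0.7128908583980343, 0.02361457107356088]) @ [[-0.06, -1.00, 0.06], [-1.0, 0.05, -0.07], [0.06, -0.06, -1.00]]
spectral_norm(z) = 0.98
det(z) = 0.02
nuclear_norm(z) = 1.71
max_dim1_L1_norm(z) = 1.18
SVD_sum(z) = [[-0.0, -0.04, 0.00], [0.02, 0.32, -0.02], [0.05, 0.92, -0.05]] + [[-0.23, 0.01, -0.01], [0.63, -0.03, 0.04], [-0.23, 0.01, -0.02]] + [[-0.00, 0.00, 0.02], [-0.0, 0.0, 0.01], [0.00, -0.0, -0.00]]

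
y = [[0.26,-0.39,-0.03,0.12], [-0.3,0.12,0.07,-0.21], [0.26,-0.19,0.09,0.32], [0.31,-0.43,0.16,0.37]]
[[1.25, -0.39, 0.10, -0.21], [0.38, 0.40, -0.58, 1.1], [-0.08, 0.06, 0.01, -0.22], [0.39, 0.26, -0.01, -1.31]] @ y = [[0.4, -0.46, -0.09, 0.19],[0.17, -0.46, 0.14, 0.18],[-0.1, 0.13, -0.03, -0.1],[-0.39, 0.44, -0.2, -0.5]]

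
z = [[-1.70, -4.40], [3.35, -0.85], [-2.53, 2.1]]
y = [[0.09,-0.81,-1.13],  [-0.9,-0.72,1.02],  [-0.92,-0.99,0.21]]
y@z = [[-0.01, -2.08], [-3.46, 6.71], [-2.28, 5.33]]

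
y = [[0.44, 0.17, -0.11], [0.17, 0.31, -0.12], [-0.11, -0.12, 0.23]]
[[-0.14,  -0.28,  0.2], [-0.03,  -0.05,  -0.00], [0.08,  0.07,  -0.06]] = y@[[-0.32, -0.7, 0.56], [0.18, 0.25, -0.4], [0.29, 0.11, -0.2]]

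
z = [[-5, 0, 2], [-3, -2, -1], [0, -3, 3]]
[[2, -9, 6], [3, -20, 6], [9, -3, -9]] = z @ [[0, 3, -2], [-2, 4, 1], [1, 3, -2]]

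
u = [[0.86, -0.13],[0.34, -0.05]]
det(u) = 0.00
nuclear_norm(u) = 0.94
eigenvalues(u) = [0.81, 0.0]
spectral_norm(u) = 0.94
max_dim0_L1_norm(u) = 1.2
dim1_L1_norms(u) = [0.99, 0.39]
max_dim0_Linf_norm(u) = 0.86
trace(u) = 0.81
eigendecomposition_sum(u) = [[0.86, -0.13],  [0.34, -0.05]] + [[-0.0,0.0], [-0.0,0.0]]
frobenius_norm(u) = 0.94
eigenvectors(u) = [[0.93, 0.15], [0.37, 0.99]]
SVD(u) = [[-0.93, -0.37], [-0.37, 0.93]] @ diag([0.9351996329821479, 0.0012831484933045452]) @ [[-0.99,0.15], [0.15,0.99]]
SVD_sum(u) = [[0.86, -0.13],[0.34, -0.05]] + [[-0.0,-0.00],[0.0,0.00]]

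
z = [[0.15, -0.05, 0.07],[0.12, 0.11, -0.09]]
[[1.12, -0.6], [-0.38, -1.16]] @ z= [[0.1, -0.12, 0.13], [-0.2, -0.11, 0.08]]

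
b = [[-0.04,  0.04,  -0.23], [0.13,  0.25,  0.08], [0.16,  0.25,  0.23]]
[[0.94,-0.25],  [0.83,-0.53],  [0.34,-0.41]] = b @[[-0.58, -3.32],[4.65, -0.89],[-3.16, 1.51]]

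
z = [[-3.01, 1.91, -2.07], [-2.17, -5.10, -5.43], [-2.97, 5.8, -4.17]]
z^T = [[-3.01, -2.17, -2.97], [1.91, -5.10, 5.8], [-2.07, -5.43, -4.17]]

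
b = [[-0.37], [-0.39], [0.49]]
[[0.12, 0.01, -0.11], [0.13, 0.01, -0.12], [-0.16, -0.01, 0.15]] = b @ [[-0.33, -0.03, 0.3]]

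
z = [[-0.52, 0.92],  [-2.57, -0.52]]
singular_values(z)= [2.65, 1.0]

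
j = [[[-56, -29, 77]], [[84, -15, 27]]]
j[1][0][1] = -15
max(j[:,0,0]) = 84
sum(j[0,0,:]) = -8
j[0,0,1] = -29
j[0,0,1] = -29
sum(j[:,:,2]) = 104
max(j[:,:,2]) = 77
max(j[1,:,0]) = 84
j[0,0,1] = -29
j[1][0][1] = -15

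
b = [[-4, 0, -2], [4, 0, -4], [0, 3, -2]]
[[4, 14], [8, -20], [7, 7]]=b @ [[0, -4], [1, 3], [-2, 1]]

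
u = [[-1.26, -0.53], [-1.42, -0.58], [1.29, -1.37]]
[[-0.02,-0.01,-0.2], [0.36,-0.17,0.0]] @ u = [[-0.22,0.29], [-0.21,-0.09]]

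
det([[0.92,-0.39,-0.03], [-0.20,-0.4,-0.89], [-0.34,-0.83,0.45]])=-0.999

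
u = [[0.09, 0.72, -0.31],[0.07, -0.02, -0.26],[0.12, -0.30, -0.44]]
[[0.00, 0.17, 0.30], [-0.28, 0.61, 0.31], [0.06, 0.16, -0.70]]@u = [[0.05, -0.09, -0.18], [0.05, -0.31, -0.21], [-0.07, 0.25, 0.25]]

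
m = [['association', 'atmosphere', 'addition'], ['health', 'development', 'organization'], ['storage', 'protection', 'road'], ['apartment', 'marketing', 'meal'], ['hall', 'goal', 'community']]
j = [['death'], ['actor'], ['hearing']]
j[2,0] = 'hearing'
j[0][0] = 'death'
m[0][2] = 'addition'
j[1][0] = 'actor'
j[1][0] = 'actor'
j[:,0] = ['death', 'actor', 'hearing']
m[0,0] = 'association'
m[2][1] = 'protection'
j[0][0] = 'death'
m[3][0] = 'apartment'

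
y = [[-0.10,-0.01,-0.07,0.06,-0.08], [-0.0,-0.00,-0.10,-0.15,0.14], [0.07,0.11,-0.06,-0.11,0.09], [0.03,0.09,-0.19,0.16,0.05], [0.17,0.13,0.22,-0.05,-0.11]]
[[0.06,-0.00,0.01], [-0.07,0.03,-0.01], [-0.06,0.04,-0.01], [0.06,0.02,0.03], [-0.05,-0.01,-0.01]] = y@[[-0.04, -0.08, 0.10],[-0.11, 0.18, -0.06],[-0.16, -0.06, -0.11],[0.34, -0.07, 0.07],[-0.23, 0.12, -0.06]]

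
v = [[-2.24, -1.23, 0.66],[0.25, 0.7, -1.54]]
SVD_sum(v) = [[-1.93, -1.28, 1.13], [0.91, 0.6, -0.53]] + [[-0.31, 0.05, -0.47], [-0.66, 0.10, -1.01]]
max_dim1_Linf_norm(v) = 2.24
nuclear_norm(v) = 4.18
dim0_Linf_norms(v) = [2.24, 1.23, 1.54]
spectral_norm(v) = 2.85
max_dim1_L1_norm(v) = 4.13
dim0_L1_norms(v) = [2.49, 1.93, 2.2]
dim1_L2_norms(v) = [2.64, 1.71]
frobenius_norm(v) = 3.14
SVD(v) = [[-0.91, 0.43],[0.43, 0.91]] @ diag([2.8480493063441874, 1.3337222906708848]) @ [[0.75, 0.5, -0.44], [-0.54, 0.08, -0.83]]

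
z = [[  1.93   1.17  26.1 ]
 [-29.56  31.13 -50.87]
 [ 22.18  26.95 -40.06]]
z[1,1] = 31.13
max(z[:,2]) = 26.1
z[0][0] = 1.93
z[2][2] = -40.06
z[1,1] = 31.13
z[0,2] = 26.1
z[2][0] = 22.18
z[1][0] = -29.56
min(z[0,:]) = 1.17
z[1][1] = 31.13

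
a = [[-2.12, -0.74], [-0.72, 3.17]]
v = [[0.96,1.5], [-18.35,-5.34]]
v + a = [[-1.16, 0.76], [-19.07, -2.17]]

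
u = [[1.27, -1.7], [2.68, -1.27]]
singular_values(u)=[3.55, 0.83]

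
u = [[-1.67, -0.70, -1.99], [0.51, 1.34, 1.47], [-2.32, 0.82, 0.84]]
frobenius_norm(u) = 4.27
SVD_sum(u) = [[-1.66, -0.96, -1.87], [1.13, 0.65, 1.27], [-0.35, -0.20, -0.39]] + [[-0.05, 0.03, 0.03], [-0.67, 0.39, 0.4], [-1.95, 1.13, 1.16]] + [[0.04, 0.23, -0.15], [0.05, 0.3, -0.20], [-0.02, -0.11, 0.07]]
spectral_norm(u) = 3.28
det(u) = -4.20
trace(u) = 0.51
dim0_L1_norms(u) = [4.5, 2.86, 4.3]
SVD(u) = [[-0.81, -0.02, -0.58],[0.55, -0.33, -0.77],[-0.17, -0.94, 0.28]] @ diag([3.2847830551055353, 2.6831502200065924, 0.47634564947117364]) @ [[0.62, 0.36, 0.70],[0.77, -0.45, -0.46],[-0.15, -0.82, 0.55]]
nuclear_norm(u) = 6.44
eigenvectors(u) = [[0.78, -0.22, -0.41], [-0.29, -0.82, 0.57], [0.56, 0.53, 0.71]]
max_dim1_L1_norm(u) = 4.36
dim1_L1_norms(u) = [4.36, 3.32, 3.98]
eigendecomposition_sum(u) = [[-2.11, -0.14, -1.09], [0.79, 0.05, 0.41], [-1.51, -0.1, -0.78]] + [[0.07, 0.10, -0.04], [0.24, 0.36, -0.15], [-0.16, -0.23, 0.1]] + [[0.37, -0.66, -0.86], [-0.52, 0.92, 1.22], [-0.65, 1.15, 1.52]]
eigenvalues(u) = [-2.83, 0.53, 2.82]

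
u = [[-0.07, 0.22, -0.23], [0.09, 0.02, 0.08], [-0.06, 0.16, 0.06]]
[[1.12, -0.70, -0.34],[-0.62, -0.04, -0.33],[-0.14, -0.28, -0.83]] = u @ [[-2.95,-0.84,-0.43],[-0.37,-2.41,-4.4],[-4.34,1.00,-2.59]]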